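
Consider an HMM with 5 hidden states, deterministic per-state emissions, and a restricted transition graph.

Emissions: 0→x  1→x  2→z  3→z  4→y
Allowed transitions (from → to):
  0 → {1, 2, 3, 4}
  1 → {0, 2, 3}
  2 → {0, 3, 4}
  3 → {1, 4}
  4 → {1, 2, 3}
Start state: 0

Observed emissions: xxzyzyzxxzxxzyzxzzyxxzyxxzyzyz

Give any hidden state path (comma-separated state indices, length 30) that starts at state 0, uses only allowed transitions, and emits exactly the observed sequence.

0,1,3,4,3,4,3,1,0,3,1,0,2,4,3,1,2,3,4,1,0,3,4,1,0,3,4,3,4,3

  0: obs=x cand={0,1} pick 0 [start]
  1: obs=x cand={0,1} pick 1 [0->1 ok]
  2: obs=z cand={2,3} pick 3 [1->3 ok]
  3: obs=y cand={4} pick 4 [3->4 ok]
  4: obs=z cand={2,3} pick 3 [4->3 ok]
  5: obs=y cand={4} pick 4 [3->4 ok]
  6: obs=z cand={2,3} pick 3 [4->3 ok]
  7: obs=x cand={0,1} pick 1 [3->1 ok]
  8: obs=x cand={0,1} pick 0 [1->0 ok]
  9: obs=z cand={2,3} pick 3 [0->3 ok]
  10: obs=x cand={0,1} pick 1 [3->1 ok]
  11: obs=x cand={0,1} pick 0 [1->0 ok]
  12: obs=z cand={2,3} pick 2 [0->2 ok]
  13: obs=y cand={4} pick 4 [2->4 ok]
  14: obs=z cand={2,3} pick 3 [4->3 ok]
  15: obs=x cand={0,1} pick 1 [3->1 ok]
  16: obs=z cand={2,3} pick 2 [1->2 ok]
  17: obs=z cand={2,3} pick 3 [2->3 ok]
  18: obs=y cand={4} pick 4 [3->4 ok]
  19: obs=x cand={0,1} pick 1 [4->1 ok]
  20: obs=x cand={0,1} pick 0 [1->0 ok]
  21: obs=z cand={2,3} pick 3 [0->3 ok]
  22: obs=y cand={4} pick 4 [3->4 ok]
  23: obs=x cand={0,1} pick 1 [4->1 ok]
  24: obs=x cand={0,1} pick 0 [1->0 ok]
  25: obs=z cand={2,3} pick 3 [0->3 ok]
  26: obs=y cand={4} pick 4 [3->4 ok]
  27: obs=z cand={2,3} pick 3 [4->3 ok]
  28: obs=y cand={4} pick 4 [3->4 ok]
  29: obs=z cand={2,3} pick 3 [4->3 ok]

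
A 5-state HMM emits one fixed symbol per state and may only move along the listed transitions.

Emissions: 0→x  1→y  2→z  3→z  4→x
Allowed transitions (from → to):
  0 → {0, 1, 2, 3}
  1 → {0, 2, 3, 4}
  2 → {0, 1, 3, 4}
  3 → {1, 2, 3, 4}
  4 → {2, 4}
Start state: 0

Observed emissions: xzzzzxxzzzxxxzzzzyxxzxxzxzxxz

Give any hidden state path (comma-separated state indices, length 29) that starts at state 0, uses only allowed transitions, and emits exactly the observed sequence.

0,3,3,3,3,4,4,2,3,3,4,4,4,2,3,3,2,1,4,4,2,4,4,2,0,3,4,4,2

  [0] x  {0,4}  => 0  start
  [1] z  {2,3}  => 3  0->3 ok
  [2] z  {2,3}  => 3  3->3 ok
  [3] z  {2,3}  => 3  3->3 ok
  [4] z  {2,3}  => 3  3->3 ok
  [5] x  {0,4}  => 4  3->4 ok
  [6] x  {0,4}  => 4  4->4 ok
  [7] z  {2,3}  => 2  4->2 ok
  [8] z  {2,3}  => 3  2->3 ok
  [9] z  {2,3}  => 3  3->3 ok
  [10] x  {0,4}  => 4  3->4 ok
  [11] x  {0,4}  => 4  4->4 ok
  [12] x  {0,4}  => 4  4->4 ok
  [13] z  {2,3}  => 2  4->2 ok
  [14] z  {2,3}  => 3  2->3 ok
  [15] z  {2,3}  => 3  3->3 ok
  [16] z  {2,3}  => 2  3->2 ok
  [17] y  {1}  => 1  2->1 ok
  [18] x  {0,4}  => 4  1->4 ok
  [19] x  {0,4}  => 4  4->4 ok
  [20] z  {2,3}  => 2  4->2 ok
  [21] x  {0,4}  => 4  2->4 ok
  [22] x  {0,4}  => 4  4->4 ok
  [23] z  {2,3}  => 2  4->2 ok
  [24] x  {0,4}  => 0  2->0 ok
  [25] z  {2,3}  => 3  0->3 ok
  [26] x  {0,4}  => 4  3->4 ok
  [27] x  {0,4}  => 4  4->4 ok
  [28] z  {2,3}  => 2  4->2 ok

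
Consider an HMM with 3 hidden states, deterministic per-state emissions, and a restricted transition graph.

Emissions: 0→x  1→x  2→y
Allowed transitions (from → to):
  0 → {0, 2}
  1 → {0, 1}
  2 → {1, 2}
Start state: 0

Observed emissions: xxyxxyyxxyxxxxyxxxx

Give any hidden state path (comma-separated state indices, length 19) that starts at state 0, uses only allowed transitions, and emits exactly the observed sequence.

0,0,2,1,0,2,2,1,0,2,1,0,0,0,2,1,1,1,1

  0: obs=x cand={0,1} pick 0 [start]
  1: obs=x cand={0,1} pick 0 [0->0 ok]
  2: obs=y cand={2} pick 2 [0->2 ok]
  3: obs=x cand={0,1} pick 1 [2->1 ok]
  4: obs=x cand={0,1} pick 0 [1->0 ok]
  5: obs=y cand={2} pick 2 [0->2 ok]
  6: obs=y cand={2} pick 2 [2->2 ok]
  7: obs=x cand={0,1} pick 1 [2->1 ok]
  8: obs=x cand={0,1} pick 0 [1->0 ok]
  9: obs=y cand={2} pick 2 [0->2 ok]
  10: obs=x cand={0,1} pick 1 [2->1 ok]
  11: obs=x cand={0,1} pick 0 [1->0 ok]
  12: obs=x cand={0,1} pick 0 [0->0 ok]
  13: obs=x cand={0,1} pick 0 [0->0 ok]
  14: obs=y cand={2} pick 2 [0->2 ok]
  15: obs=x cand={0,1} pick 1 [2->1 ok]
  16: obs=x cand={0,1} pick 1 [1->1 ok]
  17: obs=x cand={0,1} pick 1 [1->1 ok]
  18: obs=x cand={0,1} pick 1 [1->1 ok]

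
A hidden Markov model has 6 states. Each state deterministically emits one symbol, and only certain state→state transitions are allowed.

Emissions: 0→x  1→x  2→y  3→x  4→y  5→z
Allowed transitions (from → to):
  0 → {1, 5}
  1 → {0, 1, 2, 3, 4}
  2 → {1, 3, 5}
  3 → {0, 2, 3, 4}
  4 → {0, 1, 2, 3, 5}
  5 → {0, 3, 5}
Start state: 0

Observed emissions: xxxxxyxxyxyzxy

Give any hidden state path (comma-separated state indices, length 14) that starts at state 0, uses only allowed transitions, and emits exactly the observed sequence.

0,1,3,0,1,2,1,3,4,1,2,5,3,2

  pos 0: x in {0,1,3}, choose 0; start
  pos 1: x in {0,1,3}, choose 1; 0->1 ok
  pos 2: x in {0,1,3}, choose 3; 1->3 ok
  pos 3: x in {0,1,3}, choose 0; 3->0 ok
  pos 4: x in {0,1,3}, choose 1; 0->1 ok
  pos 5: y in {2,4}, choose 2; 1->2 ok
  pos 6: x in {0,1,3}, choose 1; 2->1 ok
  pos 7: x in {0,1,3}, choose 3; 1->3 ok
  pos 8: y in {2,4}, choose 4; 3->4 ok
  pos 9: x in {0,1,3}, choose 1; 4->1 ok
  pos 10: y in {2,4}, choose 2; 1->2 ok
  pos 11: z in {5}, choose 5; 2->5 ok
  pos 12: x in {0,1,3}, choose 3; 5->3 ok
  pos 13: y in {2,4}, choose 2; 3->2 ok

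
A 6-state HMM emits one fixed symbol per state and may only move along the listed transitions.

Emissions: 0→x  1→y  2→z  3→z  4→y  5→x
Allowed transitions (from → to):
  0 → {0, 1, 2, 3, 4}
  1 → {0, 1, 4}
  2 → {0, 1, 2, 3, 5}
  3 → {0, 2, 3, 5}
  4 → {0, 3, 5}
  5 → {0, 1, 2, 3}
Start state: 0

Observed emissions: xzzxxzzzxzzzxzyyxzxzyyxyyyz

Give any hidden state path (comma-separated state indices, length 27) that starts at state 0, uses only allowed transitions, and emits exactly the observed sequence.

  [0] x  {0,5}  => 0  start
  [1] z  {2,3}  => 3  0->3 ok
  [2] z  {2,3}  => 3  3->3 ok
  [3] x  {0,5}  => 5  3->5 ok
  [4] x  {0,5}  => 0  5->0 ok
  [5] z  {2,3}  => 3  0->3 ok
  [6] z  {2,3}  => 2  3->2 ok
  [7] z  {2,3}  => 3  2->3 ok
  [8] x  {0,5}  => 0  3->0 ok
  [9] z  {2,3}  => 3  0->3 ok
  [10] z  {2,3}  => 2  3->2 ok
  [11] z  {2,3}  => 2  2->2 ok
  [12] x  {0,5}  => 0  2->0 ok
  [13] z  {2,3}  => 2  0->2 ok
  [14] y  {1,4}  => 1  2->1 ok
  [15] y  {1,4}  => 4  1->4 ok
  [16] x  {0,5}  => 5  4->5 ok
  [17] z  {2,3}  => 2  5->2 ok
  [18] x  {0,5}  => 5  2->5 ok
  [19] z  {2,3}  => 2  5->2 ok
  [20] y  {1,4}  => 1  2->1 ok
  [21] y  {1,4}  => 1  1->1 ok
  [22] x  {0,5}  => 0  1->0 ok
  [23] y  {1,4}  => 1  0->1 ok
  [24] y  {1,4}  => 1  1->1 ok
  [25] y  {1,4}  => 4  1->4 ok
  [26] z  {2,3}  => 3  4->3 ok

0,3,3,5,0,3,2,3,0,3,2,2,0,2,1,4,5,2,5,2,1,1,0,1,1,4,3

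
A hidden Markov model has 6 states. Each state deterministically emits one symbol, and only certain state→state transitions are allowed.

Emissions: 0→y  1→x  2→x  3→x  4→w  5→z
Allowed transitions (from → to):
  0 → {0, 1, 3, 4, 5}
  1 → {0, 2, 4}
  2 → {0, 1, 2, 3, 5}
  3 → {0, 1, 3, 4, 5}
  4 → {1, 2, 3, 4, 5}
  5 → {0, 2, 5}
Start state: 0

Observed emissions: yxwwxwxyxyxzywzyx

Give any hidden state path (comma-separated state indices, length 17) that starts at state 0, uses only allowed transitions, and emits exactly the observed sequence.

  t0 'y' -> {0}, take 0 (start)
  t1 'x' -> {1,2,3}, take 1 (0->1 ok)
  t2 'w' -> {4}, take 4 (1->4 ok)
  t3 'w' -> {4}, take 4 (4->4 ok)
  t4 'x' -> {1,2,3}, take 1 (4->1 ok)
  t5 'w' -> {4}, take 4 (1->4 ok)
  t6 'x' -> {1,2,3}, take 1 (4->1 ok)
  t7 'y' -> {0}, take 0 (1->0 ok)
  t8 'x' -> {1,2,3}, take 1 (0->1 ok)
  t9 'y' -> {0}, take 0 (1->0 ok)
  t10 'x' -> {1,2,3}, take 3 (0->3 ok)
  t11 'z' -> {5}, take 5 (3->5 ok)
  t12 'y' -> {0}, take 0 (5->0 ok)
  t13 'w' -> {4}, take 4 (0->4 ok)
  t14 'z' -> {5}, take 5 (4->5 ok)
  t15 'y' -> {0}, take 0 (5->0 ok)
  t16 'x' -> {1,2,3}, take 1 (0->1 ok)

0,1,4,4,1,4,1,0,1,0,3,5,0,4,5,0,1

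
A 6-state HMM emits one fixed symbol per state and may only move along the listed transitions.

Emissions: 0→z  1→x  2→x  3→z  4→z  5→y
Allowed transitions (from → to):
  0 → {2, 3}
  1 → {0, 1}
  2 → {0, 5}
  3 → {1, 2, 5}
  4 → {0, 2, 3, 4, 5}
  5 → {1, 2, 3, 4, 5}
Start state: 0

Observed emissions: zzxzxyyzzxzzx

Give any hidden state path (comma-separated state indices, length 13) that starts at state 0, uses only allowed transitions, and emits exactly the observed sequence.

0,3,2,0,2,5,5,4,0,2,0,3,2

  t0 'z' -> {0,3,4}, take 0 (start)
  t1 'z' -> {0,3,4}, take 3 (0->3 ok)
  t2 'x' -> {1,2}, take 2 (3->2 ok)
  t3 'z' -> {0,3,4}, take 0 (2->0 ok)
  t4 'x' -> {1,2}, take 2 (0->2 ok)
  t5 'y' -> {5}, take 5 (2->5 ok)
  t6 'y' -> {5}, take 5 (5->5 ok)
  t7 'z' -> {0,3,4}, take 4 (5->4 ok)
  t8 'z' -> {0,3,4}, take 0 (4->0 ok)
  t9 'x' -> {1,2}, take 2 (0->2 ok)
  t10 'z' -> {0,3,4}, take 0 (2->0 ok)
  t11 'z' -> {0,3,4}, take 3 (0->3 ok)
  t12 'x' -> {1,2}, take 2 (3->2 ok)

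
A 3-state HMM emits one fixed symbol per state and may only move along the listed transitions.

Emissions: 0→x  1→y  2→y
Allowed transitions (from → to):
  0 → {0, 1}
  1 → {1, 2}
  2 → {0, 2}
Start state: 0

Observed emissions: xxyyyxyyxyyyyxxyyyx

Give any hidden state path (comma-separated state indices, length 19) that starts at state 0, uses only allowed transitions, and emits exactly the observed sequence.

  [0] x  {0}  => 0  start
  [1] x  {0}  => 0  0->0 ok
  [2] y  {1,2}  => 1  0->1 ok
  [3] y  {1,2}  => 1  1->1 ok
  [4] y  {1,2}  => 2  1->2 ok
  [5] x  {0}  => 0  2->0 ok
  [6] y  {1,2}  => 1  0->1 ok
  [7] y  {1,2}  => 2  1->2 ok
  [8] x  {0}  => 0  2->0 ok
  [9] y  {1,2}  => 1  0->1 ok
  [10] y  {1,2}  => 2  1->2 ok
  [11] y  {1,2}  => 2  2->2 ok
  [12] y  {1,2}  => 2  2->2 ok
  [13] x  {0}  => 0  2->0 ok
  [14] x  {0}  => 0  0->0 ok
  [15] y  {1,2}  => 1  0->1 ok
  [16] y  {1,2}  => 1  1->1 ok
  [17] y  {1,2}  => 2  1->2 ok
  [18] x  {0}  => 0  2->0 ok

0,0,1,1,2,0,1,2,0,1,2,2,2,0,0,1,1,2,0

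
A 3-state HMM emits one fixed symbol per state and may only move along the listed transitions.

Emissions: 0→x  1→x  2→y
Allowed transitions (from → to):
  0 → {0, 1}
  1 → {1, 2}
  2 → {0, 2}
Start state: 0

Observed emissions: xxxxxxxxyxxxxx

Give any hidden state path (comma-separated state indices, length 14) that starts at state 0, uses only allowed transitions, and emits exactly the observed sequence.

0,0,0,0,0,1,1,1,2,0,1,1,1,1

  pos 0: x in {0,1}, choose 0; start
  pos 1: x in {0,1}, choose 0; 0->0 ok
  pos 2: x in {0,1}, choose 0; 0->0 ok
  pos 3: x in {0,1}, choose 0; 0->0 ok
  pos 4: x in {0,1}, choose 0; 0->0 ok
  pos 5: x in {0,1}, choose 1; 0->1 ok
  pos 6: x in {0,1}, choose 1; 1->1 ok
  pos 7: x in {0,1}, choose 1; 1->1 ok
  pos 8: y in {2}, choose 2; 1->2 ok
  pos 9: x in {0,1}, choose 0; 2->0 ok
  pos 10: x in {0,1}, choose 1; 0->1 ok
  pos 11: x in {0,1}, choose 1; 1->1 ok
  pos 12: x in {0,1}, choose 1; 1->1 ok
  pos 13: x in {0,1}, choose 1; 1->1 ok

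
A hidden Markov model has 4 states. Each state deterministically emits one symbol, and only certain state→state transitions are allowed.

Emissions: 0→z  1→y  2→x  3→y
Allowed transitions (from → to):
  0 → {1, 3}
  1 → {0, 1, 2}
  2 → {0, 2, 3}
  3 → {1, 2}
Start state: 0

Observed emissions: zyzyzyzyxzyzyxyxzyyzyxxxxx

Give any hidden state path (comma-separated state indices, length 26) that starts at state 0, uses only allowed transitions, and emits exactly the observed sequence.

0,1,0,1,0,1,0,1,2,0,1,0,1,2,3,2,0,1,1,0,3,2,2,2,2,2

  pos 0: z in {0}, choose 0; start
  pos 1: y in {1,3}, choose 1; 0->1 ok
  pos 2: z in {0}, choose 0; 1->0 ok
  pos 3: y in {1,3}, choose 1; 0->1 ok
  pos 4: z in {0}, choose 0; 1->0 ok
  pos 5: y in {1,3}, choose 1; 0->1 ok
  pos 6: z in {0}, choose 0; 1->0 ok
  pos 7: y in {1,3}, choose 1; 0->1 ok
  pos 8: x in {2}, choose 2; 1->2 ok
  pos 9: z in {0}, choose 0; 2->0 ok
  pos 10: y in {1,3}, choose 1; 0->1 ok
  pos 11: z in {0}, choose 0; 1->0 ok
  pos 12: y in {1,3}, choose 1; 0->1 ok
  pos 13: x in {2}, choose 2; 1->2 ok
  pos 14: y in {1,3}, choose 3; 2->3 ok
  pos 15: x in {2}, choose 2; 3->2 ok
  pos 16: z in {0}, choose 0; 2->0 ok
  pos 17: y in {1,3}, choose 1; 0->1 ok
  pos 18: y in {1,3}, choose 1; 1->1 ok
  pos 19: z in {0}, choose 0; 1->0 ok
  pos 20: y in {1,3}, choose 3; 0->3 ok
  pos 21: x in {2}, choose 2; 3->2 ok
  pos 22: x in {2}, choose 2; 2->2 ok
  pos 23: x in {2}, choose 2; 2->2 ok
  pos 24: x in {2}, choose 2; 2->2 ok
  pos 25: x in {2}, choose 2; 2->2 ok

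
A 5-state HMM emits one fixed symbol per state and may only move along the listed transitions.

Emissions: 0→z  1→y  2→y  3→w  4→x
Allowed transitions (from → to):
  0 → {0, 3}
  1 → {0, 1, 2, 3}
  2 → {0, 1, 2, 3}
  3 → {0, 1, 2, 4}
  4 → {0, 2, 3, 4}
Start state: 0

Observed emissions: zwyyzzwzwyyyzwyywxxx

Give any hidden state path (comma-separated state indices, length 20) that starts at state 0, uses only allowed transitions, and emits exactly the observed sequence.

  [0] z  {0}  => 0  start
  [1] w  {3}  => 3  0->3 ok
  [2] y  {1,2}  => 2  3->2 ok
  [3] y  {1,2}  => 2  2->2 ok
  [4] z  {0}  => 0  2->0 ok
  [5] z  {0}  => 0  0->0 ok
  [6] w  {3}  => 3  0->3 ok
  [7] z  {0}  => 0  3->0 ok
  [8] w  {3}  => 3  0->3 ok
  [9] y  {1,2}  => 1  3->1 ok
  [10] y  {1,2}  => 2  1->2 ok
  [11] y  {1,2}  => 2  2->2 ok
  [12] z  {0}  => 0  2->0 ok
  [13] w  {3}  => 3  0->3 ok
  [14] y  {1,2}  => 2  3->2 ok
  [15] y  {1,2}  => 2  2->2 ok
  [16] w  {3}  => 3  2->3 ok
  [17] x  {4}  => 4  3->4 ok
  [18] x  {4}  => 4  4->4 ok
  [19] x  {4}  => 4  4->4 ok

0,3,2,2,0,0,3,0,3,1,2,2,0,3,2,2,3,4,4,4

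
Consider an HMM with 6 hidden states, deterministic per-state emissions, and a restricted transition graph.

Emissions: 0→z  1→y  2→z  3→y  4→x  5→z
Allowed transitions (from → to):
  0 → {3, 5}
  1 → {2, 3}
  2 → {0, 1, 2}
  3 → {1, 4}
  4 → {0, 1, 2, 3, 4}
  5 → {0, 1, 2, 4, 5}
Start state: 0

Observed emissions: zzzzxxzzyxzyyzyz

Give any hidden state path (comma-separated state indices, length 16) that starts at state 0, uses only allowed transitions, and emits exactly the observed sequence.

  0: obs=z cand={0,2,5} pick 0 [start]
  1: obs=z cand={0,2,5} pick 5 [0->5 ok]
  2: obs=z cand={0,2,5} pick 5 [5->5 ok]
  3: obs=z cand={0,2,5} pick 5 [5->5 ok]
  4: obs=x cand={4} pick 4 [5->4 ok]
  5: obs=x cand={4} pick 4 [4->4 ok]
  6: obs=z cand={0,2,5} pick 2 [4->2 ok]
  7: obs=z cand={0,2,5} pick 0 [2->0 ok]
  8: obs=y cand={1,3} pick 3 [0->3 ok]
  9: obs=x cand={4} pick 4 [3->4 ok]
  10: obs=z cand={0,2,5} pick 0 [4->0 ok]
  11: obs=y cand={1,3} pick 3 [0->3 ok]
  12: obs=y cand={1,3} pick 1 [3->1 ok]
  13: obs=z cand={0,2,5} pick 2 [1->2 ok]
  14: obs=y cand={1,3} pick 1 [2->1 ok]
  15: obs=z cand={0,2,5} pick 2 [1->2 ok]

0,5,5,5,4,4,2,0,3,4,0,3,1,2,1,2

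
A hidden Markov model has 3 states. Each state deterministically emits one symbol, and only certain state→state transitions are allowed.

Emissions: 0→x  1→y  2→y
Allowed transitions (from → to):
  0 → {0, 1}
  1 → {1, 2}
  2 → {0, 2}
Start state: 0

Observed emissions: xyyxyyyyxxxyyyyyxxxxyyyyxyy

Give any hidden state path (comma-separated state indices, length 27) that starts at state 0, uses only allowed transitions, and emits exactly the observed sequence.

  pos 0: x in {0}, choose 0; start
  pos 1: y in {1,2}, choose 1; 0->1 ok
  pos 2: y in {1,2}, choose 2; 1->2 ok
  pos 3: x in {0}, choose 0; 2->0 ok
  pos 4: y in {1,2}, choose 1; 0->1 ok
  pos 5: y in {1,2}, choose 1; 1->1 ok
  pos 6: y in {1,2}, choose 2; 1->2 ok
  pos 7: y in {1,2}, choose 2; 2->2 ok
  pos 8: x in {0}, choose 0; 2->0 ok
  pos 9: x in {0}, choose 0; 0->0 ok
  pos 10: x in {0}, choose 0; 0->0 ok
  pos 11: y in {1,2}, choose 1; 0->1 ok
  pos 12: y in {1,2}, choose 1; 1->1 ok
  pos 13: y in {1,2}, choose 1; 1->1 ok
  pos 14: y in {1,2}, choose 2; 1->2 ok
  pos 15: y in {1,2}, choose 2; 2->2 ok
  pos 16: x in {0}, choose 0; 2->0 ok
  pos 17: x in {0}, choose 0; 0->0 ok
  pos 18: x in {0}, choose 0; 0->0 ok
  pos 19: x in {0}, choose 0; 0->0 ok
  pos 20: y in {1,2}, choose 1; 0->1 ok
  pos 21: y in {1,2}, choose 1; 1->1 ok
  pos 22: y in {1,2}, choose 2; 1->2 ok
  pos 23: y in {1,2}, choose 2; 2->2 ok
  pos 24: x in {0}, choose 0; 2->0 ok
  pos 25: y in {1,2}, choose 1; 0->1 ok
  pos 26: y in {1,2}, choose 2; 1->2 ok

0,1,2,0,1,1,2,2,0,0,0,1,1,1,2,2,0,0,0,0,1,1,2,2,0,1,2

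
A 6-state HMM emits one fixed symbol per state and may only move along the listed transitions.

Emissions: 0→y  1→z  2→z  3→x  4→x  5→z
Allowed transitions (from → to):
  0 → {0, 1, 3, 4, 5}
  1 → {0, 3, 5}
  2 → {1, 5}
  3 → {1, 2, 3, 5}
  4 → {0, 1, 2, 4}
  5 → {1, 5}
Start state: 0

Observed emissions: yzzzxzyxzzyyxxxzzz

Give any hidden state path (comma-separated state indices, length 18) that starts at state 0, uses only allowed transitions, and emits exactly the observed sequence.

  pos 0: y in {0}, choose 0; start
  pos 1: z in {1,2,5}, choose 5; 0->5 ok
  pos 2: z in {1,2,5}, choose 5; 5->5 ok
  pos 3: z in {1,2,5}, choose 1; 5->1 ok
  pos 4: x in {3,4}, choose 3; 1->3 ok
  pos 5: z in {1,2,5}, choose 1; 3->1 ok
  pos 6: y in {0}, choose 0; 1->0 ok
  pos 7: x in {3,4}, choose 4; 0->4 ok
  pos 8: z in {1,2,5}, choose 2; 4->2 ok
  pos 9: z in {1,2,5}, choose 1; 2->1 ok
  pos 10: y in {0}, choose 0; 1->0 ok
  pos 11: y in {0}, choose 0; 0->0 ok
  pos 12: x in {3,4}, choose 3; 0->3 ok
  pos 13: x in {3,4}, choose 3; 3->3 ok
  pos 14: x in {3,4}, choose 3; 3->3 ok
  pos 15: z in {1,2,5}, choose 2; 3->2 ok
  pos 16: z in {1,2,5}, choose 1; 2->1 ok
  pos 17: z in {1,2,5}, choose 5; 1->5 ok

0,5,5,1,3,1,0,4,2,1,0,0,3,3,3,2,1,5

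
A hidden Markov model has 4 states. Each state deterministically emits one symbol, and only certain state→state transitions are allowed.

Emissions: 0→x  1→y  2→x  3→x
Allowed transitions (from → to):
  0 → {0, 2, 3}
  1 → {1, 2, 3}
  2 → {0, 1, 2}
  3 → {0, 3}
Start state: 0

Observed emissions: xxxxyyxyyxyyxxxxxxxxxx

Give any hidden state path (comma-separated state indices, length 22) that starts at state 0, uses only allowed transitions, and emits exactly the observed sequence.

  0: obs=x cand={0,2,3} pick 0 [start]
  1: obs=x cand={0,2,3} pick 3 [0->3 ok]
  2: obs=x cand={0,2,3} pick 0 [3->0 ok]
  3: obs=x cand={0,2,3} pick 2 [0->2 ok]
  4: obs=y cand={1} pick 1 [2->1 ok]
  5: obs=y cand={1} pick 1 [1->1 ok]
  6: obs=x cand={0,2,3} pick 2 [1->2 ok]
  7: obs=y cand={1} pick 1 [2->1 ok]
  8: obs=y cand={1} pick 1 [1->1 ok]
  9: obs=x cand={0,2,3} pick 2 [1->2 ok]
  10: obs=y cand={1} pick 1 [2->1 ok]
  11: obs=y cand={1} pick 1 [1->1 ok]
  12: obs=x cand={0,2,3} pick 2 [1->2 ok]
  13: obs=x cand={0,2,3} pick 2 [2->2 ok]
  14: obs=x cand={0,2,3} pick 0 [2->0 ok]
  15: obs=x cand={0,2,3} pick 0 [0->0 ok]
  16: obs=x cand={0,2,3} pick 3 [0->3 ok]
  17: obs=x cand={0,2,3} pick 0 [3->0 ok]
  18: obs=x cand={0,2,3} pick 2 [0->2 ok]
  19: obs=x cand={0,2,3} pick 2 [2->2 ok]
  20: obs=x cand={0,2,3} pick 0 [2->0 ok]
  21: obs=x cand={0,2,3} pick 3 [0->3 ok]

0,3,0,2,1,1,2,1,1,2,1,1,2,2,0,0,3,0,2,2,0,3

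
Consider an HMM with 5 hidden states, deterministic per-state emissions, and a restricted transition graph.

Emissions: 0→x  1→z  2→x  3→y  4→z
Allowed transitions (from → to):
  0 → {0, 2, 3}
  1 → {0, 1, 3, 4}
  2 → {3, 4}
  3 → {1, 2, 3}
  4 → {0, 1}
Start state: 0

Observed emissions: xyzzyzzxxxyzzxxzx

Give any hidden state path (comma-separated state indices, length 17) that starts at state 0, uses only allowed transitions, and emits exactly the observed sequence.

0,3,1,1,3,1,4,0,0,0,3,1,1,0,2,4,0

  pos 0: x in {0,2}, choose 0; start
  pos 1: y in {3}, choose 3; 0->3 ok
  pos 2: z in {1,4}, choose 1; 3->1 ok
  pos 3: z in {1,4}, choose 1; 1->1 ok
  pos 4: y in {3}, choose 3; 1->3 ok
  pos 5: z in {1,4}, choose 1; 3->1 ok
  pos 6: z in {1,4}, choose 4; 1->4 ok
  pos 7: x in {0,2}, choose 0; 4->0 ok
  pos 8: x in {0,2}, choose 0; 0->0 ok
  pos 9: x in {0,2}, choose 0; 0->0 ok
  pos 10: y in {3}, choose 3; 0->3 ok
  pos 11: z in {1,4}, choose 1; 3->1 ok
  pos 12: z in {1,4}, choose 1; 1->1 ok
  pos 13: x in {0,2}, choose 0; 1->0 ok
  pos 14: x in {0,2}, choose 2; 0->2 ok
  pos 15: z in {1,4}, choose 4; 2->4 ok
  pos 16: x in {0,2}, choose 0; 4->0 ok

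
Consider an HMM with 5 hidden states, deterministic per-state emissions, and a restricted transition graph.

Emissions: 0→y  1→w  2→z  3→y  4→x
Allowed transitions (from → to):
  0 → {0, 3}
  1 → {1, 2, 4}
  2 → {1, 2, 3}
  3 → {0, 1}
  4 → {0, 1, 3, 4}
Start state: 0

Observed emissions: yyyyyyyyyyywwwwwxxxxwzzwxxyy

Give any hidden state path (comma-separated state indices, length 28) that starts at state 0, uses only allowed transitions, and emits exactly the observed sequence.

  pos 0: y in {0,3}, choose 0; start
  pos 1: y in {0,3}, choose 0; 0->0 ok
  pos 2: y in {0,3}, choose 0; 0->0 ok
  pos 3: y in {0,3}, choose 3; 0->3 ok
  pos 4: y in {0,3}, choose 0; 3->0 ok
  pos 5: y in {0,3}, choose 0; 0->0 ok
  pos 6: y in {0,3}, choose 0; 0->0 ok
  pos 7: y in {0,3}, choose 0; 0->0 ok
  pos 8: y in {0,3}, choose 0; 0->0 ok
  pos 9: y in {0,3}, choose 0; 0->0 ok
  pos 10: y in {0,3}, choose 3; 0->3 ok
  pos 11: w in {1}, choose 1; 3->1 ok
  pos 12: w in {1}, choose 1; 1->1 ok
  pos 13: w in {1}, choose 1; 1->1 ok
  pos 14: w in {1}, choose 1; 1->1 ok
  pos 15: w in {1}, choose 1; 1->1 ok
  pos 16: x in {4}, choose 4; 1->4 ok
  pos 17: x in {4}, choose 4; 4->4 ok
  pos 18: x in {4}, choose 4; 4->4 ok
  pos 19: x in {4}, choose 4; 4->4 ok
  pos 20: w in {1}, choose 1; 4->1 ok
  pos 21: z in {2}, choose 2; 1->2 ok
  pos 22: z in {2}, choose 2; 2->2 ok
  pos 23: w in {1}, choose 1; 2->1 ok
  pos 24: x in {4}, choose 4; 1->4 ok
  pos 25: x in {4}, choose 4; 4->4 ok
  pos 26: y in {0,3}, choose 3; 4->3 ok
  pos 27: y in {0,3}, choose 0; 3->0 ok

0,0,0,3,0,0,0,0,0,0,3,1,1,1,1,1,4,4,4,4,1,2,2,1,4,4,3,0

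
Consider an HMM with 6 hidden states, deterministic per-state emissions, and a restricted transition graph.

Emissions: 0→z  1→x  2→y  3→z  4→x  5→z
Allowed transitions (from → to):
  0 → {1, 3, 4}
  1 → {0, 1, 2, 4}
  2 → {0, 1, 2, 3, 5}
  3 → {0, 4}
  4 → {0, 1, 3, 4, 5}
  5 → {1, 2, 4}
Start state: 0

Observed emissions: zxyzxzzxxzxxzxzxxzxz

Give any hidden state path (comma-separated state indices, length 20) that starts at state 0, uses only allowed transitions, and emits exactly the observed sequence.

  pos 0: z in {0,3,5}, choose 0; start
  pos 1: x in {1,4}, choose 1; 0->1 ok
  pos 2: y in {2}, choose 2; 1->2 ok
  pos 3: z in {0,3,5}, choose 5; 2->5 ok
  pos 4: x in {1,4}, choose 4; 5->4 ok
  pos 5: z in {0,3,5}, choose 0; 4->0 ok
  pos 6: z in {0,3,5}, choose 3; 0->3 ok
  pos 7: x in {1,4}, choose 4; 3->4 ok
  pos 8: x in {1,4}, choose 4; 4->4 ok
  pos 9: z in {0,3,5}, choose 5; 4->5 ok
  pos 10: x in {1,4}, choose 1; 5->1 ok
  pos 11: x in {1,4}, choose 1; 1->1 ok
  pos 12: z in {0,3,5}, choose 0; 1->0 ok
  pos 13: x in {1,4}, choose 4; 0->4 ok
  pos 14: z in {0,3,5}, choose 5; 4->5 ok
  pos 15: x in {1,4}, choose 1; 5->1 ok
  pos 16: x in {1,4}, choose 4; 1->4 ok
  pos 17: z in {0,3,5}, choose 0; 4->0 ok
  pos 18: x in {1,4}, choose 4; 0->4 ok
  pos 19: z in {0,3,5}, choose 0; 4->0 ok

0,1,2,5,4,0,3,4,4,5,1,1,0,4,5,1,4,0,4,0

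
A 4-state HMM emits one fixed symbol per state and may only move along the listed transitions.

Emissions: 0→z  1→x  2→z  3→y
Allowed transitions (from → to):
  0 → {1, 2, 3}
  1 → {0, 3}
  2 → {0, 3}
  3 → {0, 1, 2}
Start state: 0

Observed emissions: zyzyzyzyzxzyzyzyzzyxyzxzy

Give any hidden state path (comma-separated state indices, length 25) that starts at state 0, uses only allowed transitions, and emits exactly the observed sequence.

0,3,0,3,0,3,2,3,0,1,0,3,0,3,2,3,2,0,3,1,3,0,1,0,3

  pos 0: z in {0,2}, choose 0; start
  pos 1: y in {3}, choose 3; 0->3 ok
  pos 2: z in {0,2}, choose 0; 3->0 ok
  pos 3: y in {3}, choose 3; 0->3 ok
  pos 4: z in {0,2}, choose 0; 3->0 ok
  pos 5: y in {3}, choose 3; 0->3 ok
  pos 6: z in {0,2}, choose 2; 3->2 ok
  pos 7: y in {3}, choose 3; 2->3 ok
  pos 8: z in {0,2}, choose 0; 3->0 ok
  pos 9: x in {1}, choose 1; 0->1 ok
  pos 10: z in {0,2}, choose 0; 1->0 ok
  pos 11: y in {3}, choose 3; 0->3 ok
  pos 12: z in {0,2}, choose 0; 3->0 ok
  pos 13: y in {3}, choose 3; 0->3 ok
  pos 14: z in {0,2}, choose 2; 3->2 ok
  pos 15: y in {3}, choose 3; 2->3 ok
  pos 16: z in {0,2}, choose 2; 3->2 ok
  pos 17: z in {0,2}, choose 0; 2->0 ok
  pos 18: y in {3}, choose 3; 0->3 ok
  pos 19: x in {1}, choose 1; 3->1 ok
  pos 20: y in {3}, choose 3; 1->3 ok
  pos 21: z in {0,2}, choose 0; 3->0 ok
  pos 22: x in {1}, choose 1; 0->1 ok
  pos 23: z in {0,2}, choose 0; 1->0 ok
  pos 24: y in {3}, choose 3; 0->3 ok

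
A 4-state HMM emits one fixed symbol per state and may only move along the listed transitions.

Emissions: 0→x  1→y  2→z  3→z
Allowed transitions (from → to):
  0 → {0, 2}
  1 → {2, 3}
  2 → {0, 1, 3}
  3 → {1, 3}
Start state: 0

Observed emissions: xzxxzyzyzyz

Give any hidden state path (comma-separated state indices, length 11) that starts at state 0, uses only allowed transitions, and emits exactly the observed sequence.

  0: obs=x cand={0} pick 0 [start]
  1: obs=z cand={2,3} pick 2 [0->2 ok]
  2: obs=x cand={0} pick 0 [2->0 ok]
  3: obs=x cand={0} pick 0 [0->0 ok]
  4: obs=z cand={2,3} pick 2 [0->2 ok]
  5: obs=y cand={1} pick 1 [2->1 ok]
  6: obs=z cand={2,3} pick 3 [1->3 ok]
  7: obs=y cand={1} pick 1 [3->1 ok]
  8: obs=z cand={2,3} pick 2 [1->2 ok]
  9: obs=y cand={1} pick 1 [2->1 ok]
  10: obs=z cand={2,3} pick 3 [1->3 ok]

0,2,0,0,2,1,3,1,2,1,3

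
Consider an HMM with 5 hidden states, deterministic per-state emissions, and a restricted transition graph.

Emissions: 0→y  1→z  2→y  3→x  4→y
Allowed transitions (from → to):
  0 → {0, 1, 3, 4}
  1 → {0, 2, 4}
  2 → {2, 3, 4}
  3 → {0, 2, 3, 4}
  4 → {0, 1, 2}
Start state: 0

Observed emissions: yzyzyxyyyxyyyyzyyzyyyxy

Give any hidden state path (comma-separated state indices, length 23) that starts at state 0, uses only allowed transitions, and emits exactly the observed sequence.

  [0] y  {0,2,4}  => 0  start
  [1] z  {1}  => 1  0->1 ok
  [2] y  {0,2,4}  => 4  1->4 ok
  [3] z  {1}  => 1  4->1 ok
  [4] y  {0,2,4}  => 2  1->2 ok
  [5] x  {3}  => 3  2->3 ok
  [6] y  {0,2,4}  => 2  3->2 ok
  [7] y  {0,2,4}  => 2  2->2 ok
  [8] y  {0,2,4}  => 2  2->2 ok
  [9] x  {3}  => 3  2->3 ok
  [10] y  {0,2,4}  => 2  3->2 ok
  [11] y  {0,2,4}  => 4  2->4 ok
  [12] y  {0,2,4}  => 2  4->2 ok
  [13] y  {0,2,4}  => 4  2->4 ok
  [14] z  {1}  => 1  4->1 ok
  [15] y  {0,2,4}  => 2  1->2 ok
  [16] y  {0,2,4}  => 4  2->4 ok
  [17] z  {1}  => 1  4->1 ok
  [18] y  {0,2,4}  => 0  1->0 ok
  [19] y  {0,2,4}  => 4  0->4 ok
  [20] y  {0,2,4}  => 0  4->0 ok
  [21] x  {3}  => 3  0->3 ok
  [22] y  {0,2,4}  => 0  3->0 ok

0,1,4,1,2,3,2,2,2,3,2,4,2,4,1,2,4,1,0,4,0,3,0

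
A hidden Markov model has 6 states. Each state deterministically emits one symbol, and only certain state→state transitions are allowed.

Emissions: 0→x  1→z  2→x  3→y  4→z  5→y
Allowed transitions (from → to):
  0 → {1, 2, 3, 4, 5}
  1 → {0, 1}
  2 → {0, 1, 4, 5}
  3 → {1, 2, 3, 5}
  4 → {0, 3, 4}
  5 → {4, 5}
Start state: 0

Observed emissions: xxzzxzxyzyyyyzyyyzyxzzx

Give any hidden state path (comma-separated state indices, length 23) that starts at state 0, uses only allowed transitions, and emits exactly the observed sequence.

  t0 'x' -> {0,2}, take 0 (start)
  t1 'x' -> {0,2}, take 2 (0->2 ok)
  t2 'z' -> {1,4}, take 1 (2->1 ok)
  t3 'z' -> {1,4}, take 1 (1->1 ok)
  t4 'x' -> {0,2}, take 0 (1->0 ok)
  t5 'z' -> {1,4}, take 1 (0->1 ok)
  t6 'x' -> {0,2}, take 0 (1->0 ok)
  t7 'y' -> {3,5}, take 5 (0->5 ok)
  t8 'z' -> {1,4}, take 4 (5->4 ok)
  t9 'y' -> {3,5}, take 3 (4->3 ok)
  t10 'y' -> {3,5}, take 5 (3->5 ok)
  t11 'y' -> {3,5}, take 5 (5->5 ok)
  t12 'y' -> {3,5}, take 5 (5->5 ok)
  t13 'z' -> {1,4}, take 4 (5->4 ok)
  t14 'y' -> {3,5}, take 3 (4->3 ok)
  t15 'y' -> {3,5}, take 3 (3->3 ok)
  t16 'y' -> {3,5}, take 5 (3->5 ok)
  t17 'z' -> {1,4}, take 4 (5->4 ok)
  t18 'y' -> {3,5}, take 3 (4->3 ok)
  t19 'x' -> {0,2}, take 2 (3->2 ok)
  t20 'z' -> {1,4}, take 1 (2->1 ok)
  t21 'z' -> {1,4}, take 1 (1->1 ok)
  t22 'x' -> {0,2}, take 0 (1->0 ok)

0,2,1,1,0,1,0,5,4,3,5,5,5,4,3,3,5,4,3,2,1,1,0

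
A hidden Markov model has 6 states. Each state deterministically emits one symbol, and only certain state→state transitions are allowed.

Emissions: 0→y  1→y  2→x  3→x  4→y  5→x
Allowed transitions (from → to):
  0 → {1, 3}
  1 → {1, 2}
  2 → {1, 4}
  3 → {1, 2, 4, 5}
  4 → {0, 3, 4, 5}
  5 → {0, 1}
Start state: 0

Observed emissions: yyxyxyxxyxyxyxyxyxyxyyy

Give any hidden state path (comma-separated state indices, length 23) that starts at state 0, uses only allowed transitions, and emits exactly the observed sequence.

  t0 'y' -> {0,1,4}, take 0 (start)
  t1 'y' -> {0,1,4}, take 1 (0->1 ok)
  t2 'x' -> {2,3,5}, take 2 (1->2 ok)
  t3 'y' -> {0,1,4}, take 1 (2->1 ok)
  t4 'x' -> {2,3,5}, take 2 (1->2 ok)
  t5 'y' -> {0,1,4}, take 4 (2->4 ok)
  t6 'x' -> {2,3,5}, take 3 (4->3 ok)
  t7 'x' -> {2,3,5}, take 2 (3->2 ok)
  t8 'y' -> {0,1,4}, take 1 (2->1 ok)
  t9 'x' -> {2,3,5}, take 2 (1->2 ok)
  t10 'y' -> {0,1,4}, take 1 (2->1 ok)
  t11 'x' -> {2,3,5}, take 2 (1->2 ok)
  t12 'y' -> {0,1,4}, take 4 (2->4 ok)
  t13 'x' -> {2,3,5}, take 3 (4->3 ok)
  t14 'y' -> {0,1,4}, take 4 (3->4 ok)
  t15 'x' -> {2,3,5}, take 3 (4->3 ok)
  t16 'y' -> {0,1,4}, take 4 (3->4 ok)
  t17 'x' -> {2,3,5}, take 5 (4->5 ok)
  t18 'y' -> {0,1,4}, take 1 (5->1 ok)
  t19 'x' -> {2,3,5}, take 2 (1->2 ok)
  t20 'y' -> {0,1,4}, take 1 (2->1 ok)
  t21 'y' -> {0,1,4}, take 1 (1->1 ok)
  t22 'y' -> {0,1,4}, take 1 (1->1 ok)

0,1,2,1,2,4,3,2,1,2,1,2,4,3,4,3,4,5,1,2,1,1,1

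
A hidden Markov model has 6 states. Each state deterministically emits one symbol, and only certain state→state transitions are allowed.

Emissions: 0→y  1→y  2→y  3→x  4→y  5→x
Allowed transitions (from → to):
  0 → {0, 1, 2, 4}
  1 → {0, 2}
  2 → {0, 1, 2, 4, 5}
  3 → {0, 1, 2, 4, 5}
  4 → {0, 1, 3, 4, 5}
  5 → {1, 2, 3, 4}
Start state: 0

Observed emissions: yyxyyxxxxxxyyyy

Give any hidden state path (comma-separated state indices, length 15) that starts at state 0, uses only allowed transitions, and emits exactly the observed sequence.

  [0] y  {0,1,2,4}  => 0  start
  [1] y  {0,1,2,4}  => 4  0->4 ok
  [2] x  {3,5}  => 5  4->5 ok
  [3] y  {0,1,2,4}  => 1  5->1 ok
  [4] y  {0,1,2,4}  => 2  1->2 ok
  [5] x  {3,5}  => 5  2->5 ok
  [6] x  {3,5}  => 3  5->3 ok
  [7] x  {3,5}  => 5  3->5 ok
  [8] x  {3,5}  => 3  5->3 ok
  [9] x  {3,5}  => 5  3->5 ok
  [10] x  {3,5}  => 3  5->3 ok
  [11] y  {0,1,2,4}  => 0  3->0 ok
  [12] y  {0,1,2,4}  => 1  0->1 ok
  [13] y  {0,1,2,4}  => 2  1->2 ok
  [14] y  {0,1,2,4}  => 1  2->1 ok

0,4,5,1,2,5,3,5,3,5,3,0,1,2,1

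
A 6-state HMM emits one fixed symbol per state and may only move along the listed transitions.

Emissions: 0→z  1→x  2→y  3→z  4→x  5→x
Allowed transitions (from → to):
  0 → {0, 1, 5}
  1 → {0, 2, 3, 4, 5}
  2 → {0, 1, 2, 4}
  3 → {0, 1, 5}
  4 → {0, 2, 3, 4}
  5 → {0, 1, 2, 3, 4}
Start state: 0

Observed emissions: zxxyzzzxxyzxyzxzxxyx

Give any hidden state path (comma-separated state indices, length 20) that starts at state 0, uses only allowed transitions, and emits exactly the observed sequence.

0,1,5,2,0,0,0,1,5,2,0,1,2,0,1,3,1,4,2,4

  0: obs=z cand={0,3} pick 0 [start]
  1: obs=x cand={1,4,5} pick 1 [0->1 ok]
  2: obs=x cand={1,4,5} pick 5 [1->5 ok]
  3: obs=y cand={2} pick 2 [5->2 ok]
  4: obs=z cand={0,3} pick 0 [2->0 ok]
  5: obs=z cand={0,3} pick 0 [0->0 ok]
  6: obs=z cand={0,3} pick 0 [0->0 ok]
  7: obs=x cand={1,4,5} pick 1 [0->1 ok]
  8: obs=x cand={1,4,5} pick 5 [1->5 ok]
  9: obs=y cand={2} pick 2 [5->2 ok]
  10: obs=z cand={0,3} pick 0 [2->0 ok]
  11: obs=x cand={1,4,5} pick 1 [0->1 ok]
  12: obs=y cand={2} pick 2 [1->2 ok]
  13: obs=z cand={0,3} pick 0 [2->0 ok]
  14: obs=x cand={1,4,5} pick 1 [0->1 ok]
  15: obs=z cand={0,3} pick 3 [1->3 ok]
  16: obs=x cand={1,4,5} pick 1 [3->1 ok]
  17: obs=x cand={1,4,5} pick 4 [1->4 ok]
  18: obs=y cand={2} pick 2 [4->2 ok]
  19: obs=x cand={1,4,5} pick 4 [2->4 ok]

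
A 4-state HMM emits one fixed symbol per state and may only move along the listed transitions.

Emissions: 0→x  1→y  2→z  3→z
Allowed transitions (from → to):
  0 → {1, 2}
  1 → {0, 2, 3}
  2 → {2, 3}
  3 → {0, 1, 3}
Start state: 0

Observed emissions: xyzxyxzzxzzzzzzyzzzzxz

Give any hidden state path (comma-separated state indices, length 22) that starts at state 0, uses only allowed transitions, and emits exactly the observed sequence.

  t0 'x' -> {0}, take 0 (start)
  t1 'y' -> {1}, take 1 (0->1 ok)
  t2 'z' -> {2,3}, take 3 (1->3 ok)
  t3 'x' -> {0}, take 0 (3->0 ok)
  t4 'y' -> {1}, take 1 (0->1 ok)
  t5 'x' -> {0}, take 0 (1->0 ok)
  t6 'z' -> {2,3}, take 2 (0->2 ok)
  t7 'z' -> {2,3}, take 3 (2->3 ok)
  t8 'x' -> {0}, take 0 (3->0 ok)
  t9 'z' -> {2,3}, take 2 (0->2 ok)
  t10 'z' -> {2,3}, take 2 (2->2 ok)
  t11 'z' -> {2,3}, take 2 (2->2 ok)
  t12 'z' -> {2,3}, take 2 (2->2 ok)
  t13 'z' -> {2,3}, take 2 (2->2 ok)
  t14 'z' -> {2,3}, take 3 (2->3 ok)
  t15 'y' -> {1}, take 1 (3->1 ok)
  t16 'z' -> {2,3}, take 2 (1->2 ok)
  t17 'z' -> {2,3}, take 2 (2->2 ok)
  t18 'z' -> {2,3}, take 3 (2->3 ok)
  t19 'z' -> {2,3}, take 3 (3->3 ok)
  t20 'x' -> {0}, take 0 (3->0 ok)
  t21 'z' -> {2,3}, take 2 (0->2 ok)

0,1,3,0,1,0,2,3,0,2,2,2,2,2,3,1,2,2,3,3,0,2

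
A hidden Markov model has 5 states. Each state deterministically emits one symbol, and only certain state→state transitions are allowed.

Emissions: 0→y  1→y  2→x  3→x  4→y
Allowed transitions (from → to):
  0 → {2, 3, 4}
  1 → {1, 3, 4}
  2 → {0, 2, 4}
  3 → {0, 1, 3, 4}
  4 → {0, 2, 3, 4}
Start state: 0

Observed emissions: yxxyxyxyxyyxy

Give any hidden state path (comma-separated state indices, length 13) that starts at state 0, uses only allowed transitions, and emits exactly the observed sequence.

  t0 'y' -> {0,1,4}, take 0 (start)
  t1 'x' -> {2,3}, take 3 (0->3 ok)
  t2 'x' -> {2,3}, take 3 (3->3 ok)
  t3 'y' -> {0,1,4}, take 1 (3->1 ok)
  t4 'x' -> {2,3}, take 3 (1->3 ok)
  t5 'y' -> {0,1,4}, take 4 (3->4 ok)
  t6 'x' -> {2,3}, take 3 (4->3 ok)
  t7 'y' -> {0,1,4}, take 1 (3->1 ok)
  t8 'x' -> {2,3}, take 3 (1->3 ok)
  t9 'y' -> {0,1,4}, take 4 (3->4 ok)
  t10 'y' -> {0,1,4}, take 4 (4->4 ok)
  t11 'x' -> {2,3}, take 2 (4->2 ok)
  t12 'y' -> {0,1,4}, take 0 (2->0 ok)

0,3,3,1,3,4,3,1,3,4,4,2,0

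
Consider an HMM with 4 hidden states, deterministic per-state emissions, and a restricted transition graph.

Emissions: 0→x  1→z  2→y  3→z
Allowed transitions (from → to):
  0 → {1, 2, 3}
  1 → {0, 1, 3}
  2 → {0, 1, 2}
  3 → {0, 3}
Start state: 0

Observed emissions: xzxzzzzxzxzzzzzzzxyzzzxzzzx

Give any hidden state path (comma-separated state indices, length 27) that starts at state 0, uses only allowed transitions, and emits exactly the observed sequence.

  0: obs=x cand={0} pick 0 [start]
  1: obs=z cand={1,3} pick 3 [0->3 ok]
  2: obs=x cand={0} pick 0 [3->0 ok]
  3: obs=z cand={1,3} pick 1 [0->1 ok]
  4: obs=z cand={1,3} pick 1 [1->1 ok]
  5: obs=z cand={1,3} pick 1 [1->1 ok]
  6: obs=z cand={1,3} pick 3 [1->3 ok]
  7: obs=x cand={0} pick 0 [3->0 ok]
  8: obs=z cand={1,3} pick 3 [0->3 ok]
  9: obs=x cand={0} pick 0 [3->0 ok]
  10: obs=z cand={1,3} pick 1 [0->1 ok]
  11: obs=z cand={1,3} pick 1 [1->1 ok]
  12: obs=z cand={1,3} pick 3 [1->3 ok]
  13: obs=z cand={1,3} pick 3 [3->3 ok]
  14: obs=z cand={1,3} pick 3 [3->3 ok]
  15: obs=z cand={1,3} pick 3 [3->3 ok]
  16: obs=z cand={1,3} pick 3 [3->3 ok]
  17: obs=x cand={0} pick 0 [3->0 ok]
  18: obs=y cand={2} pick 2 [0->2 ok]
  19: obs=z cand={1,3} pick 1 [2->1 ok]
  20: obs=z cand={1,3} pick 1 [1->1 ok]
  21: obs=z cand={1,3} pick 3 [1->3 ok]
  22: obs=x cand={0} pick 0 [3->0 ok]
  23: obs=z cand={1,3} pick 3 [0->3 ok]
  24: obs=z cand={1,3} pick 3 [3->3 ok]
  25: obs=z cand={1,3} pick 3 [3->3 ok]
  26: obs=x cand={0} pick 0 [3->0 ok]

0,3,0,1,1,1,3,0,3,0,1,1,3,3,3,3,3,0,2,1,1,3,0,3,3,3,0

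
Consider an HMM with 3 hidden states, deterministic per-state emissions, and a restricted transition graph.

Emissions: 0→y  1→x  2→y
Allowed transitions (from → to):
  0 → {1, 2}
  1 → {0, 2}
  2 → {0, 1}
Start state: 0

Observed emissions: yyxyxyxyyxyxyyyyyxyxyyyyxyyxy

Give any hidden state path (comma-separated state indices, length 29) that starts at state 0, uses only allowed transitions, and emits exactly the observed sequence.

  0: obs=y cand={0,2} pick 0 [start]
  1: obs=y cand={0,2} pick 2 [0->2 ok]
  2: obs=x cand={1} pick 1 [2->1 ok]
  3: obs=y cand={0,2} pick 2 [1->2 ok]
  4: obs=x cand={1} pick 1 [2->1 ok]
  5: obs=y cand={0,2} pick 2 [1->2 ok]
  6: obs=x cand={1} pick 1 [2->1 ok]
  7: obs=y cand={0,2} pick 2 [1->2 ok]
  8: obs=y cand={0,2} pick 0 [2->0 ok]
  9: obs=x cand={1} pick 1 [0->1 ok]
  10: obs=y cand={0,2} pick 0 [1->0 ok]
  11: obs=x cand={1} pick 1 [0->1 ok]
  12: obs=y cand={0,2} pick 0 [1->0 ok]
  13: obs=y cand={0,2} pick 2 [0->2 ok]
  14: obs=y cand={0,2} pick 0 [2->0 ok]
  15: obs=y cand={0,2} pick 2 [0->2 ok]
  16: obs=y cand={0,2} pick 0 [2->0 ok]
  17: obs=x cand={1} pick 1 [0->1 ok]
  18: obs=y cand={0,2} pick 0 [1->0 ok]
  19: obs=x cand={1} pick 1 [0->1 ok]
  20: obs=y cand={0,2} pick 0 [1->0 ok]
  21: obs=y cand={0,2} pick 2 [0->2 ok]
  22: obs=y cand={0,2} pick 0 [2->0 ok]
  23: obs=y cand={0,2} pick 2 [0->2 ok]
  24: obs=x cand={1} pick 1 [2->1 ok]
  25: obs=y cand={0,2} pick 0 [1->0 ok]
  26: obs=y cand={0,2} pick 2 [0->2 ok]
  27: obs=x cand={1} pick 1 [2->1 ok]
  28: obs=y cand={0,2} pick 0 [1->0 ok]

0,2,1,2,1,2,1,2,0,1,0,1,0,2,0,2,0,1,0,1,0,2,0,2,1,0,2,1,0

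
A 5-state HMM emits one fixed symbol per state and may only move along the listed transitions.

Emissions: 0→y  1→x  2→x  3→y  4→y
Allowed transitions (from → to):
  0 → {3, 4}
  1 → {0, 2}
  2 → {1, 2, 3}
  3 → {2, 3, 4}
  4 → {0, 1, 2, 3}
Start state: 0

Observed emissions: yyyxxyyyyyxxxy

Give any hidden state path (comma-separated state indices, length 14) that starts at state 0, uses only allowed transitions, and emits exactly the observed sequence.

0,4,3,2,1,0,3,4,0,4,1,2,2,3

  0: obs=y cand={0,3,4} pick 0 [start]
  1: obs=y cand={0,3,4} pick 4 [0->4 ok]
  2: obs=y cand={0,3,4} pick 3 [4->3 ok]
  3: obs=x cand={1,2} pick 2 [3->2 ok]
  4: obs=x cand={1,2} pick 1 [2->1 ok]
  5: obs=y cand={0,3,4} pick 0 [1->0 ok]
  6: obs=y cand={0,3,4} pick 3 [0->3 ok]
  7: obs=y cand={0,3,4} pick 4 [3->4 ok]
  8: obs=y cand={0,3,4} pick 0 [4->0 ok]
  9: obs=y cand={0,3,4} pick 4 [0->4 ok]
  10: obs=x cand={1,2} pick 1 [4->1 ok]
  11: obs=x cand={1,2} pick 2 [1->2 ok]
  12: obs=x cand={1,2} pick 2 [2->2 ok]
  13: obs=y cand={0,3,4} pick 3 [2->3 ok]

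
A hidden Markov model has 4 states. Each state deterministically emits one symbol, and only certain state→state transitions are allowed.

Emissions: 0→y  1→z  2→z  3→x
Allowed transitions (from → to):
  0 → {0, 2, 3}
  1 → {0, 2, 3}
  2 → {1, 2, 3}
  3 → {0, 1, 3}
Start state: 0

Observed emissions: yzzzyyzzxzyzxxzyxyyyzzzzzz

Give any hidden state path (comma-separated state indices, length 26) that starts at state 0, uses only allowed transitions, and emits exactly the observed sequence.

  0: obs=y cand={0} pick 0 [start]
  1: obs=z cand={1,2} pick 2 [0->2 ok]
  2: obs=z cand={1,2} pick 2 [2->2 ok]
  3: obs=z cand={1,2} pick 1 [2->1 ok]
  4: obs=y cand={0} pick 0 [1->0 ok]
  5: obs=y cand={0} pick 0 [0->0 ok]
  6: obs=z cand={1,2} pick 2 [0->2 ok]
  7: obs=z cand={1,2} pick 1 [2->1 ok]
  8: obs=x cand={3} pick 3 [1->3 ok]
  9: obs=z cand={1,2} pick 1 [3->1 ok]
  10: obs=y cand={0} pick 0 [1->0 ok]
  11: obs=z cand={1,2} pick 2 [0->2 ok]
  12: obs=x cand={3} pick 3 [2->3 ok]
  13: obs=x cand={3} pick 3 [3->3 ok]
  14: obs=z cand={1,2} pick 1 [3->1 ok]
  15: obs=y cand={0} pick 0 [1->0 ok]
  16: obs=x cand={3} pick 3 [0->3 ok]
  17: obs=y cand={0} pick 0 [3->0 ok]
  18: obs=y cand={0} pick 0 [0->0 ok]
  19: obs=y cand={0} pick 0 [0->0 ok]
  20: obs=z cand={1,2} pick 2 [0->2 ok]
  21: obs=z cand={1,2} pick 2 [2->2 ok]
  22: obs=z cand={1,2} pick 2 [2->2 ok]
  23: obs=z cand={1,2} pick 2 [2->2 ok]
  24: obs=z cand={1,2} pick 2 [2->2 ok]
  25: obs=z cand={1,2} pick 2 [2->2 ok]

0,2,2,1,0,0,2,1,3,1,0,2,3,3,1,0,3,0,0,0,2,2,2,2,2,2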